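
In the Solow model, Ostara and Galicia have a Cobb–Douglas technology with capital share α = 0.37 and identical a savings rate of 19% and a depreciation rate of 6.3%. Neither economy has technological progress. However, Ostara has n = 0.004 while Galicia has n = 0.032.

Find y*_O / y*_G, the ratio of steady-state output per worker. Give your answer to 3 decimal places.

Steady-state y* = [s/(n + δ)]^(α/(1−α)), so the ratio is [ (s_O/(n + δ)_O) / (s_G/(n + δ)_G) ]^0.5873.
s_O/(n + δ)_O = 0.19/0.067 = 2.8358; s_G/(n + δ)_G = 0.19/0.095 = 2.0000.
Ratio = (2.8358/2.0000)^0.5873 = 1.4179^0.5873 ≈ 1.2276

ratio ≈ 1.228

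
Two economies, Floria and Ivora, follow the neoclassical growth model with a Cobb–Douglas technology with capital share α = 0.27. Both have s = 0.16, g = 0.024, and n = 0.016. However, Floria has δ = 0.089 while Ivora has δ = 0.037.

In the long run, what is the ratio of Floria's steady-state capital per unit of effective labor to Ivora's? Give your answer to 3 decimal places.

ratio ≈ 0.493

Steady-state k* = [s/(n + g + δ)]^(1/(1−α)), so the ratio is [ (s_F/(n + g + δ)_F) / (s_I/(n + g + δ)_I) ]^1.3699.
s_F/(n + g + δ)_F = 0.16/0.129 = 1.2403; s_I/(n + g + δ)_I = 0.16/0.077 = 2.0779.
Ratio = (1.2403/2.0779)^1.3699 = 0.5969^1.3699 ≈ 0.4932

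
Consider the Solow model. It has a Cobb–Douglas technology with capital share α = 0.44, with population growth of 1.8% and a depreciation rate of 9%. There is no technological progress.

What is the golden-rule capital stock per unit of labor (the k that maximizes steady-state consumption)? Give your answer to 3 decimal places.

k_gold ≈ 12.284

The golden rule sets f'(k) = n + δ, i.e. α·k^(α−1) = n + δ.
So k^(1−α) = α / (n + δ) = 0.44 / 0.108 = 4.0741.
k_gold = 4.0741^(1/0.56) ≈ 12.2841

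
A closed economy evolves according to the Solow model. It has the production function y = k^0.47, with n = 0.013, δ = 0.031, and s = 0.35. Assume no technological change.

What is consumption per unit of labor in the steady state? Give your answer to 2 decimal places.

c* ≈ 4.09

In steady state, investment equals break-even investment: s·k^α = (n + δ)·k.
Rearranging, k^(1−α) = s / (n + δ).
k^0.53 = 0.35 / (0.013 + 0.031) = 0.35 / 0.044 = 7.9545
k* = 7.9545^(1/0.53) ≈ 50.0345
y* = (k*)^α = 50.0345^0.47 ≈ 6.2901
c* = (1 − s)·y* = (1 − 0.35) × 6.2901 ≈ 4.0886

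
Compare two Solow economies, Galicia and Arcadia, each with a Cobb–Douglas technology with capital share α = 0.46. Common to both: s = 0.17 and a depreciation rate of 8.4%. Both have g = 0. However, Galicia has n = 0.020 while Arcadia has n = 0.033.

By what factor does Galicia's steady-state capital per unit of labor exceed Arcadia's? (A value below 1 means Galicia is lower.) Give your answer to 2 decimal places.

Steady-state k* = [s/(n + δ)]^(1/(1−α)), so the ratio is [ (s_G/(n + δ)_G) / (s_A/(n + δ)_A) ]^1.8519.
s_G/(n + δ)_G = 0.17/0.104 = 1.6346; s_A/(n + δ)_A = 0.17/0.117 = 1.4530.
Ratio = (1.6346/1.4530)^1.8519 = 1.1250^1.8519 ≈ 1.2437

ratio ≈ 1.24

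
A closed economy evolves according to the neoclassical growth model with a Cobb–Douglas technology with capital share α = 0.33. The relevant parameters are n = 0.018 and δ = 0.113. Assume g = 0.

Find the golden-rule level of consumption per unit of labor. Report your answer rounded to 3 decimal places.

c_gold ≈ 1.056

At the golden rule, f'(k) = n + δ, so α·k^(α−1) = n + δ and k_gold = (α/(n + δ))^(1/(1−α)).
k_gold = (0.33/0.131)^(1/0.67) = 2.5191^1.4925 ≈ 3.9706
c_gold = f(k_gold) − (n + δ)·k_gold = 1.5762 − 0.131×3.9706 ≈ 1.0561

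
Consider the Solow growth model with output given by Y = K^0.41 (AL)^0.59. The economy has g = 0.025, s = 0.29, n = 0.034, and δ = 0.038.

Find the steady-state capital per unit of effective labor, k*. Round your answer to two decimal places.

k* = 6.40

At the steady state, Δk = 0, so s·k^α = (n + g + δ)·k.
Dividing both sides by k: k^(1−α) = s / (n + g + δ).
k^0.59 = 0.29 / (0.034 + 0.025 + 0.038) = 0.29 / 0.097 = 2.9897
k* = 2.9897^(1/0.59) ≈ 6.3995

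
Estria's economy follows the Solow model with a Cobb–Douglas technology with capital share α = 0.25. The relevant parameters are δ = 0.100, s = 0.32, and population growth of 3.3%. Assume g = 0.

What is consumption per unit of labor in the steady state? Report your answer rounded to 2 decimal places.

In steady state, investment equals break-even investment: s·k^α = (n + δ)·k.
Dividing both sides by k: k^(1−α) = s / (n + δ).
k^0.75 = 0.32 / (0.033 + 0.100) = 0.32 / 0.133 = 2.4060
k* = 2.4060^(1/0.75) ≈ 3.2240
y* = (k*)^α = 3.2240^0.25 ≈ 1.3400
c* = (1 − s)·y* = (1 − 0.32) × 1.3400 ≈ 0.9112

c* = 0.91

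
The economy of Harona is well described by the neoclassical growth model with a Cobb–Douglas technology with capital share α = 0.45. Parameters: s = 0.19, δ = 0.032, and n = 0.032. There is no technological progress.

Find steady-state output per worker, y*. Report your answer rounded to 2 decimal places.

y* = 2.44

Steady state requires s·f(k) = (n + δ)·k, i.e. s·k^α = (n + δ)·k.
Dividing both sides by k: k^(1−α) = s / (n + δ).
k^0.55 = 0.19 / (0.032 + 0.032) = 0.19 / 0.064 = 2.9688
k* = 2.9688^(1/0.55) ≈ 7.2317
y* = (k*)^α = 7.2317^0.45 ≈ 2.4359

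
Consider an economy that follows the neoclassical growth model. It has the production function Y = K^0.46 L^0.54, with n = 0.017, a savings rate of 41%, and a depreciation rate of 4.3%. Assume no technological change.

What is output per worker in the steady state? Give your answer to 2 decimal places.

At the steady state, Δk = 0, so s·k^α = (n + δ)·k.
Rearranging, k^(1−α) = s / (n + δ).
k^0.54 = 0.41 / (0.017 + 0.043) = 0.41 / 0.060 = 6.8333
k* = 6.8333^(1/0.54) ≈ 35.1247
y* = (k*)^α = 35.1247^0.46 ≈ 5.1402

y* = 5.14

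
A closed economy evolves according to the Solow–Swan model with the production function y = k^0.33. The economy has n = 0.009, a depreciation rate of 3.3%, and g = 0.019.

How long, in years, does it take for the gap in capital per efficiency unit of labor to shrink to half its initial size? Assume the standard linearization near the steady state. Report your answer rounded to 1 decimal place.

t_½ ≈ 17.0 years

Near the steady state the convergence rate is λ = (1 − α)(n + g + δ).
λ = (1 − 0.33) × 0.061 = 0.67 × 0.061 = 0.04087
Half-life = ln 2 / λ = 0.6931 / 0.04087 ≈ 16.96 years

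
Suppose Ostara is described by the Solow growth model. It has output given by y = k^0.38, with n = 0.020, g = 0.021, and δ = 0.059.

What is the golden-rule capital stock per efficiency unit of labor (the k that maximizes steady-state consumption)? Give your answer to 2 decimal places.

The golden rule sets f'(k) = n + g + δ, i.e. α·k^(α−1) = n + g + δ.
So k^(1−α) = α / (n + g + δ) = 0.38 / 0.100 = 3.8000.
k_gold = 3.8000^(1/0.62) ≈ 8.6126

k_gold ≈ 8.61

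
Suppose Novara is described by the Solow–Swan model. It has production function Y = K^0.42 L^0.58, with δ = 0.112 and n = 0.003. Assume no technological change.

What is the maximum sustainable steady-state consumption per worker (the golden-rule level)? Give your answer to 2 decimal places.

At the golden rule, f'(k) = n + δ, so α·k^(α−1) = n + δ and k_gold = (α/(n + δ))^(1/(1−α)).
k_gold = (0.42/0.115)^(1/0.58) = 3.6522^1.7241 ≈ 9.3304
c_gold = f(k_gold) − (n + δ)·k_gold = 2.5548 − 0.115×9.3304 ≈ 1.4818

c_gold ≈ 1.48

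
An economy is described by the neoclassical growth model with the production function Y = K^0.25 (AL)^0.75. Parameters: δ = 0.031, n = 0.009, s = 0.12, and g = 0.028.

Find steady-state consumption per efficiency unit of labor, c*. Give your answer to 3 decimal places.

Steady state requires s·f(k) = (n + g + δ)·k, i.e. s·k^α = (n + g + δ)·k.
Rearranging, k^(1−α) = s / (n + g + δ).
k^0.75 = 0.12 / (0.009 + 0.028 + 0.031) = 0.12 / 0.068 = 1.7647
k* = 1.7647^(1/0.75) ≈ 2.1325
y* = (k*)^α = 2.1325^0.25 ≈ 1.2084
c* = (1 − s)·y* = (1 − 0.12) × 1.2084 ≈ 1.0634

c* = 1.063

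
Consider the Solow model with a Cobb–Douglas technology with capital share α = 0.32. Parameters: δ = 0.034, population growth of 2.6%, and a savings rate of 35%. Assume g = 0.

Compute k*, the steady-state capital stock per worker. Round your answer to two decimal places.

k* = 13.38

At the steady state, Δk = 0, so s·k^α = (n + δ)·k.
Rearranging, k^(1−α) = s / (n + δ).
k^0.68 = 0.35 / (0.026 + 0.034) = 0.35 / 0.060 = 5.8333
k* = 5.8333^(1/0.68) ≈ 13.3766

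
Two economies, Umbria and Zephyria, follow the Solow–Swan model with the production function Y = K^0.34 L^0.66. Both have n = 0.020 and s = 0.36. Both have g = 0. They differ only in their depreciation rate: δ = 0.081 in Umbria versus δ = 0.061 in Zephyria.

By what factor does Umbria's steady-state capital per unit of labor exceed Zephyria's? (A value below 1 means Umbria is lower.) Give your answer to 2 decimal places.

Steady-state k* = [s/(n + δ)]^(1/(1−α)), so the ratio is [ (s_U/(n + δ)_U) / (s_Z/(n + δ)_Z) ]^1.5152.
s_U/(n + δ)_U = 0.36/0.101 = 3.5644; s_Z/(n + δ)_Z = 0.36/0.081 = 4.4444.
Ratio = (3.5644/4.4444)^1.5152 = 0.8020^1.5152 ≈ 0.7158

ratio ≈ 0.72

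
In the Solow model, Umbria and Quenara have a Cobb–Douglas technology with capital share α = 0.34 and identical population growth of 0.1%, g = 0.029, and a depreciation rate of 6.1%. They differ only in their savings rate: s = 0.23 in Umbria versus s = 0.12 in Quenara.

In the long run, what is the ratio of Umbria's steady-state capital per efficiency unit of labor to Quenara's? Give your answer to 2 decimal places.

Steady-state k* = [s/(n + g + δ)]^(1/(1−α)), so the ratio is [ (s_U/(n + g + δ)_U) / (s_Q/(n + g + δ)_Q) ]^1.5152.
s_U/(n + g + δ)_U = 0.23/0.091 = 2.5275; s_Q/(n + g + δ)_Q = 0.12/0.091 = 1.3187.
Ratio = (2.5275/1.3187)^1.5152 = 1.9167^1.5152 ≈ 2.6799

ratio ≈ 2.68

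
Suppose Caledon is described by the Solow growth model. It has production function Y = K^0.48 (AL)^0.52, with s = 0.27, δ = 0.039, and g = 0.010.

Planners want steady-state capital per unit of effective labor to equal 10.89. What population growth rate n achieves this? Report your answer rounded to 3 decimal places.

n ≈ 0.029

Steady state requires s·f(k) = (n + g + δ)·k, i.e. s·k^α = (n + g + δ)·k.
So s / (n + g + δ) = (k*)^(1−α) = 10.89^0.52 = 3.4614.
Therefore n + g + δ = s / 3.4614 = 0.27 / 3.4614 = 0.0780, so n = 0.0780 − 0.049 = 0.0290.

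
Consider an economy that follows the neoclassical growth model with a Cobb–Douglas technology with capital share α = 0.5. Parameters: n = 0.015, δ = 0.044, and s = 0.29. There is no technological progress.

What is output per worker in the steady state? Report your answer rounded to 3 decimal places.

Steady state requires s·f(k) = (n + δ)·k, i.e. s·k^α = (n + δ)·k.
Dividing both sides by k: k^(1−α) = s / (n + δ).
k^0.5 = 0.29 / (0.015 + 0.044) = 0.29 / 0.059 = 4.9153
k* = 4.9153^(1/0.5) ≈ 24.1602
y* = (k*)^α = 24.1602^0.5 ≈ 4.9153

y* = 4.915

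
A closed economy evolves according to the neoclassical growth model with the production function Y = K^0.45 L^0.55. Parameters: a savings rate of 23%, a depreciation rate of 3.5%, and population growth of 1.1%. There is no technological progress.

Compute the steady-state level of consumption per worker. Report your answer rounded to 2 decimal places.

c* = 2.87

In steady state, investment equals break-even investment: s·k^α = (n + δ)·k.
Rearranging, k^(1−α) = s / (n + δ).
k^0.55 = 0.23 / (0.011 + 0.035) = 0.23 / 0.046 = 5.0000
k* = 5.0000^(1/0.55) ≈ 18.6575
y* = (k*)^α = 18.6575^0.45 ≈ 3.7315
c* = (1 − s)·y* = (1 − 0.23) × 3.7315 ≈ 2.8733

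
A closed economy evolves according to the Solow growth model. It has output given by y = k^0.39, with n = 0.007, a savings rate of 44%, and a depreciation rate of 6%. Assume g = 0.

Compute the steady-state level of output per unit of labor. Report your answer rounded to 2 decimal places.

y* ≈ 3.33

In steady state, investment equals break-even investment: s·k^α = (n + δ)·k.
Rearranging, k^(1−α) = s / (n + δ).
k^0.61 = 0.44 / (0.007 + 0.060) = 0.44 / 0.067 = 6.5672
k* = 6.5672^(1/0.61) ≈ 21.8760
y* = (k*)^α = 21.8760^0.39 ≈ 3.3311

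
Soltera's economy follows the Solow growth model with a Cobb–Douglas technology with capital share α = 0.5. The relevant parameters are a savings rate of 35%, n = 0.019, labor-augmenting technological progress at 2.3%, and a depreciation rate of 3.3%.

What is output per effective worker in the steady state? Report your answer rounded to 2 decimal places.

Steady state requires s·f(k) = (n + g + δ)·k, i.e. s·k^α = (n + g + δ)·k.
Dividing both sides by k: k^(1−α) = s / (n + g + δ).
k^0.5 = 0.35 / (0.019 + 0.023 + 0.033) = 0.35 / 0.075 = 4.6667
k* = 4.6667^(1/0.5) ≈ 21.7781
y* = (k*)^α = 21.7781^0.5 ≈ 4.6667

y* ≈ 4.67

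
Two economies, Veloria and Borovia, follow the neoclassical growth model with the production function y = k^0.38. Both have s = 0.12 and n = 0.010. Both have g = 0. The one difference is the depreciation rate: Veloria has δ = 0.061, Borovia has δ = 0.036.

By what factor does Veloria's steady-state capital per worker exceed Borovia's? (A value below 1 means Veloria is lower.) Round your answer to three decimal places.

Steady-state k* = [s/(n + δ)]^(1/(1−α)), so the ratio is [ (s_V/(n + δ)_V) / (s_B/(n + δ)_B) ]^1.6129.
s_V/(n + δ)_V = 0.12/0.071 = 1.6901; s_B/(n + δ)_B = 0.12/0.046 = 2.6087.
Ratio = (1.6901/2.6087)^1.6129 = 0.6479^1.6129 ≈ 0.4966

k*_V / k*_B ≈ 0.497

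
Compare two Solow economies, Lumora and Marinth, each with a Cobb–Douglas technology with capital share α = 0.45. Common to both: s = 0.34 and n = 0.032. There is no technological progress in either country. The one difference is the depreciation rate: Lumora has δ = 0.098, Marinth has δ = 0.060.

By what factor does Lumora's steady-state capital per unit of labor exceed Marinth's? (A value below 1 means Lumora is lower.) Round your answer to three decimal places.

ratio ≈ 0.533

Steady-state k* = [s/(n + δ)]^(1/(1−α)), so the ratio is [ (s_L/(n + δ)_L) / (s_M/(n + δ)_M) ]^1.8182.
s_L/(n + δ)_L = 0.34/0.130 = 2.6154; s_M/(n + δ)_M = 0.34/0.092 = 3.6957.
Ratio = (2.6154/3.6957)^1.8182 = 0.7077^1.8182 ≈ 0.5333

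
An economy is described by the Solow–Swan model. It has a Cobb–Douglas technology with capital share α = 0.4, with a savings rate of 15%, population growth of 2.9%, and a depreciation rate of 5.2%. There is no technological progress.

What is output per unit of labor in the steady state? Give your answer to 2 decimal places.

y* = 1.51

At the steady state, Δk = 0, so s·k^α = (n + δ)·k.
Rearranging, k^(1−α) = s / (n + δ).
k^0.6 = 0.15 / (0.029 + 0.052) = 0.15 / 0.081 = 1.8519
k* = 1.8519^(1/0.6) ≈ 2.7927
y* = (k*)^α = 2.7927^0.4 ≈ 1.5080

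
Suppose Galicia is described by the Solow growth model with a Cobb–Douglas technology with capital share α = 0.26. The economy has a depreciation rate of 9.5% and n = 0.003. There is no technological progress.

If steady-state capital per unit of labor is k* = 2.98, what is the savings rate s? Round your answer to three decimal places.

At the steady state, Δk = 0, so s·k^α = (n + δ)·k.
So s / (n + δ) = (k*)^(1−α) = 2.98^0.74 = 2.2435.
Therefore s = 2.2435 × (n + δ) = 2.2435 × 0.098 = 0.2199.

s ≈ 0.220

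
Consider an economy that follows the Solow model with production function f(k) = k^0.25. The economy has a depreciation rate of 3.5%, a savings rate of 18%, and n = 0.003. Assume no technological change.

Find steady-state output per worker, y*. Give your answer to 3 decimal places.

At the steady state, Δk = 0, so s·k^α = (n + δ)·k.
Dividing both sides by k: k^(1−α) = s / (n + δ).
k^0.75 = 0.18 / (0.003 + 0.035) = 0.18 / 0.038 = 4.7368
k* = 4.7368^(1/0.75) ≈ 7.9551
y* = (k*)^α = 7.9551^0.25 ≈ 1.6794

y* = 1.679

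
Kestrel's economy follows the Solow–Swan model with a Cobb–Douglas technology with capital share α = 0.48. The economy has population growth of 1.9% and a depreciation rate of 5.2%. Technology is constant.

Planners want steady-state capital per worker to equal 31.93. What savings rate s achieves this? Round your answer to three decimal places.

At the steady state, Δk = 0, so s·k^α = (n + δ)·k.
So s / (n + δ) = (k*)^(1−α) = 31.93^0.52 = 6.0560.
Therefore s = 6.0560 × (n + δ) = 6.0560 × 0.071 = 0.4300.

s ≈ 0.430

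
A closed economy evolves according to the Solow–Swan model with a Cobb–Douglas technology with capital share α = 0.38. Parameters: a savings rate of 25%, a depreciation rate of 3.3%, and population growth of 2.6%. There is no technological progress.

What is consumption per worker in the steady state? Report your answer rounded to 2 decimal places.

c* = 1.82

At the steady state, Δk = 0, so s·k^α = (n + δ)·k.
Rearranging, k^(1−α) = s / (n + δ).
k^0.62 = 0.25 / (0.026 + 0.033) = 0.25 / 0.059 = 4.2373
k* = 4.2373^(1/0.62) ≈ 10.2668
y* = (k*)^α = 10.2668^0.38 ≈ 2.4230
c* = (1 − s)·y* = (1 − 0.25) × 2.4230 ≈ 1.8173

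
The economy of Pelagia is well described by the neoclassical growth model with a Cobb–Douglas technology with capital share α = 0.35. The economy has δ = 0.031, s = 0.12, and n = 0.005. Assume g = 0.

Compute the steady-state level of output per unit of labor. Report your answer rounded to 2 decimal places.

y* ≈ 1.91

Steady state requires s·f(k) = (n + δ)·k, i.e. s·k^α = (n + δ)·k.
Dividing both sides by k: k^(1−α) = s / (n + δ).
k^0.65 = 0.12 / (0.005 + 0.031) = 0.12 / 0.036 = 3.3333
k* = 3.3333^(1/0.65) ≈ 6.3741
y* = (k*)^α = 6.3741^0.35 ≈ 1.9123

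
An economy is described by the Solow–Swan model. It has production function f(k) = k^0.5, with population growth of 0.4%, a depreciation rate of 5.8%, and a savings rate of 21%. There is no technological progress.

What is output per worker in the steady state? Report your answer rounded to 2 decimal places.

y* ≈ 3.39

Steady state requires s·f(k) = (n + δ)·k, i.e. s·k^α = (n + δ)·k.
Rearranging, k^(1−α) = s / (n + δ).
k^0.5 = 0.21 / (0.004 + 0.058) = 0.21 / 0.062 = 3.3871
k* = 3.3871^(1/0.5) ≈ 11.4724
y* = (k*)^α = 11.4724^0.5 ≈ 3.3871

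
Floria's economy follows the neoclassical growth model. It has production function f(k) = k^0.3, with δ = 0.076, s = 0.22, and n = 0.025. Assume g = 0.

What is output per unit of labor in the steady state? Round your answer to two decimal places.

Steady state requires s·f(k) = (n + δ)·k, i.e. s·k^α = (n + δ)·k.
Dividing both sides by k: k^(1−α) = s / (n + δ).
k^0.7 = 0.22 / (0.025 + 0.076) = 0.22 / 0.101 = 2.1782
k* = 2.1782^(1/0.7) ≈ 3.0409
y* = (k*)^α = 3.0409^0.3 ≈ 1.3960

y* ≈ 1.40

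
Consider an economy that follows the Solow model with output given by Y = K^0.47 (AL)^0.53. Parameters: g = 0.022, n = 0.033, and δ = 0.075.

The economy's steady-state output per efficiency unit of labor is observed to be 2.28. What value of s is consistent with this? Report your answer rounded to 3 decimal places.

In steady state, investment equals break-even investment: s·k^α = (n + g + δ)·k.
Since y* = [s/(n + g + δ)]^(α/(1−α)), we have s/(n + g + δ) = (y*)^((1−α)/α) = 2.28^1.1277 = 2.5330.
Therefore s = 2.5330 × (n + g + δ) = 2.5330 × 0.130 = 0.3293.

s ≈ 0.329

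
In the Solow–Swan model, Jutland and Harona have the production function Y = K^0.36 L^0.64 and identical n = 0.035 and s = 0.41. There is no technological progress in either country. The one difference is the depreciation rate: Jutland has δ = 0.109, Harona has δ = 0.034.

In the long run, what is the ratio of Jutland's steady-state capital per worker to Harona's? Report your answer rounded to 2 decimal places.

Steady-state k* = [s/(n + δ)]^(1/(1−α)), so the ratio is [ (s_J/(n + δ)_J) / (s_H/(n + δ)_H) ]^1.5625.
s_J/(n + δ)_J = 0.41/0.144 = 2.8472; s_H/(n + δ)_H = 0.41/0.069 = 5.9420.
Ratio = (2.8472/5.9420)^1.5625 = 0.4792^1.5625 ≈ 0.3168

k*_J / k*_H ≈ 0.32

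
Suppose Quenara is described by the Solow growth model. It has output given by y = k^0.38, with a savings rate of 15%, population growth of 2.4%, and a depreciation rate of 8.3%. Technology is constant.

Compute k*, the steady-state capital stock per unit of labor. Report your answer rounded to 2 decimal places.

k* = 1.72

At the steady state, Δk = 0, so s·k^α = (n + δ)·k.
Dividing both sides by k: k^(1−α) = s / (n + δ).
k^0.62 = 0.15 / (0.024 + 0.083) = 0.15 / 0.107 = 1.4019
k* = 1.4019^(1/0.62) ≈ 1.7244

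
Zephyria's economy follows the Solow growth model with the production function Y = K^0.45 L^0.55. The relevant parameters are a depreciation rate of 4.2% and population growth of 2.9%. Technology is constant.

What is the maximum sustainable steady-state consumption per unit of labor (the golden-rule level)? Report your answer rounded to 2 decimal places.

c_gold ≈ 2.49

At the golden rule, f'(k) = n + δ, so α·k^(α−1) = n + δ and k_gold = (α/(n + δ))^(1/(1−α)).
k_gold = (0.45/0.071)^(1/0.55) = 6.3380^1.8182 ≈ 28.7150
c_gold = f(k_gold) − (n + δ)·k_gold = 4.5305 − 0.071×28.7150 ≈ 2.4917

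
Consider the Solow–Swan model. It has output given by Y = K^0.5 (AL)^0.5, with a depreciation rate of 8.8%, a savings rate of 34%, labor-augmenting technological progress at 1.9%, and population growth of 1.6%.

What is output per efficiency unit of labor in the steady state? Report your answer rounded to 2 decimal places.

y* = 2.76

Steady state requires s·f(k) = (n + g + δ)·k, i.e. s·k^α = (n + g + δ)·k.
Rearranging, k^(1−α) = s / (n + g + δ).
k^0.5 = 0.34 / (0.016 + 0.019 + 0.088) = 0.34 / 0.123 = 2.7642
k* = 2.7642^(1/0.5) ≈ 7.6408
y* = (k*)^α = 7.6408^0.5 ≈ 2.7642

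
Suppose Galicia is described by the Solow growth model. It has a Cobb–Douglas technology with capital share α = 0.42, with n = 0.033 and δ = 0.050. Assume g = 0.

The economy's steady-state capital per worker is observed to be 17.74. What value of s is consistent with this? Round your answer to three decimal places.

s ≈ 0.440

At the steady state, Δk = 0, so s·k^α = (n + δ)·k.
So s / (n + δ) = (k*)^(1−α) = 17.74^0.58 = 5.3014.
Therefore s = 5.3014 × (n + δ) = 5.3014 × 0.083 = 0.4400.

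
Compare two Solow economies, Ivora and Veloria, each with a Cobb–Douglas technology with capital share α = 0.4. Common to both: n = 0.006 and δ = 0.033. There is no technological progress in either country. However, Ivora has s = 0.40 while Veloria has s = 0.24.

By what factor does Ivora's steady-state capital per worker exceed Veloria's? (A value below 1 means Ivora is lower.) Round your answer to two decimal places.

Steady-state k* = [s/(n + δ)]^(1/(1−α)), so the ratio is [ (s_I/(n + δ)_I) / (s_V/(n + δ)_V) ]^1.6667.
s_I/(n + δ)_I = 0.40/0.039 = 10.2564; s_V/(n + δ)_V = 0.24/0.039 = 6.1538.
Ratio = (10.2564/6.1538)^1.6667 = 1.6667^1.6667 ≈ 2.3430

k*_I / k*_V ≈ 2.34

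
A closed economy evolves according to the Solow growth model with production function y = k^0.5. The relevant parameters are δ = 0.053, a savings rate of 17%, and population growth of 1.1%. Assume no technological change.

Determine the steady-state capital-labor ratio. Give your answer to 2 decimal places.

In steady state, investment equals break-even investment: s·k^α = (n + δ)·k.
Rearranging, k^(1−α) = s / (n + δ).
k^0.5 = 0.17 / (0.011 + 0.053) = 0.17 / 0.064 = 2.6563
k* = 2.6563^(1/0.5) ≈ 7.0559

k* ≈ 7.06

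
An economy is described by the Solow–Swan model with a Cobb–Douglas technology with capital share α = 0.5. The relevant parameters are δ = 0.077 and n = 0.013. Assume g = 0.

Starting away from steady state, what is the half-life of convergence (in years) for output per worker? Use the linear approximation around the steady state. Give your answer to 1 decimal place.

about 15.4 years

Near the steady state the convergence rate is λ = (1 − α)(n + δ).
λ = (1 − 0.5) × 0.090 = 0.5 × 0.090 = 0.0450
Half-life = ln 2 / λ = 0.6931 / 0.0450 ≈ 15.40 years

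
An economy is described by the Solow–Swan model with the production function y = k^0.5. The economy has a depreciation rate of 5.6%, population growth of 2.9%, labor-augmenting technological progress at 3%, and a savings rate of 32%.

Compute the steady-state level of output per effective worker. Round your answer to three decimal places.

In steady state, investment equals break-even investment: s·k^α = (n + g + δ)·k.
Rearranging, k^(1−α) = s / (n + g + δ).
k^0.5 = 0.32 / (0.029 + 0.030 + 0.056) = 0.32 / 0.115 = 2.7826
k* = 2.7826^(1/0.5) ≈ 7.7429
y* = (k*)^α = 7.7429^0.5 ≈ 2.7826

y* = 2.783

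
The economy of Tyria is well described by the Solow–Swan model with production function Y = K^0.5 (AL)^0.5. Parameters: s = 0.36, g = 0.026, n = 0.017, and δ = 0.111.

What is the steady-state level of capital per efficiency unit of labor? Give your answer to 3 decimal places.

k* = 5.465

In steady state, investment equals break-even investment: s·k^α = (n + g + δ)·k.
Dividing both sides by k: k^(1−α) = s / (n + g + δ).
k^0.5 = 0.36 / (0.017 + 0.026 + 0.111) = 0.36 / 0.154 = 2.3377
k* = 2.3377^(1/0.5) ≈ 5.4648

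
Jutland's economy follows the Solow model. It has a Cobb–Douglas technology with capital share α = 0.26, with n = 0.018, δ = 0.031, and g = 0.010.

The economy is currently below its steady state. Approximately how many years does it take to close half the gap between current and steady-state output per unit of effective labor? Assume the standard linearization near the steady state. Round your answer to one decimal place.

Near the steady state the convergence rate is λ = (1 − α)(n + g + δ).
λ = (1 − 0.26) × 0.059 = 0.74 × 0.059 = 0.04366
Half-life = ln 2 / λ = 0.6931 / 0.04366 ≈ 15.87 years

half-life ≈ 15.9 years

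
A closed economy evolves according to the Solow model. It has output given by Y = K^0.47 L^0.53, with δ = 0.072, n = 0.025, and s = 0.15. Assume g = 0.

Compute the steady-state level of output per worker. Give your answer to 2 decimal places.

y* = 1.47

At the steady state, Δk = 0, so s·k^α = (n + δ)·k.
Dividing both sides by k: k^(1−α) = s / (n + δ).
k^0.53 = 0.15 / (0.025 + 0.072) = 0.15 / 0.097 = 1.5464
k* = 1.5464^(1/0.53) ≈ 2.2762
y* = (k*)^α = 2.2762^0.47 ≈ 1.4719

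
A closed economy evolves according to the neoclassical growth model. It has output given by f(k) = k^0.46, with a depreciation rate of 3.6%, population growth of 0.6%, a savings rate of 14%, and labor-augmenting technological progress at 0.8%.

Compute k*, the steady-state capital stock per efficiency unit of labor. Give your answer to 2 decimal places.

Steady state requires s·f(k) = (n + g + δ)·k, i.e. s·k^α = (n + g + δ)·k.
Dividing both sides by k: k^(1−α) = s / (n + g + δ).
k^0.54 = 0.14 / (0.006 + 0.008 + 0.036) = 0.14 / 0.050 = 2.8000
k* = 2.8000^(1/0.54) ≈ 6.7309

k* = 6.73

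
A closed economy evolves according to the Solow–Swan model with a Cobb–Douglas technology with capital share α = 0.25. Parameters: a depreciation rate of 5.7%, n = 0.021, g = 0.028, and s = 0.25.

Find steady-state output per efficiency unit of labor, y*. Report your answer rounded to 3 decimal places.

At the steady state, Δk = 0, so s·k^α = (n + g + δ)·k.
Dividing both sides by k: k^(1−α) = s / (n + g + δ).
k^0.75 = 0.25 / (0.021 + 0.028 + 0.057) = 0.25 / 0.106 = 2.3585
k* = 2.3585^(1/0.75) ≈ 3.1394
y* = (k*)^α = 3.1394^0.25 ≈ 1.3311

y* = 1.331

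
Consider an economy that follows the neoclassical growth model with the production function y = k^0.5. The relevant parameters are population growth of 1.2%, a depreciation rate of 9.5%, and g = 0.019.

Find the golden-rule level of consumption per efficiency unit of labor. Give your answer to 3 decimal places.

At the golden rule, f'(k) = n + g + δ, so α·k^(α−1) = n + g + δ and k_gold = (α/(n + g + δ))^(1/(1−α)).
k_gold = (0.5/0.126)^(1/0.5) = 3.9683^2 ≈ 15.7474
c_gold = f(k_gold) − (n + g + δ)·k_gold = 3.9683 − 0.126×15.7474 ≈ 1.9841

c_gold ≈ 1.984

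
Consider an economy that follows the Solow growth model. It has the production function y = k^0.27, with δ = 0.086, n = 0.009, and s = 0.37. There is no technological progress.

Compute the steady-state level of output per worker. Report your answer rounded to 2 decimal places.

In steady state, investment equals break-even investment: s·k^α = (n + δ)·k.
Rearranging, k^(1−α) = s / (n + δ).
k^0.73 = 0.37 / (0.009 + 0.086) = 0.37 / 0.095 = 3.8947
k* = 3.8947^(1/0.73) ≈ 6.4397
y* = (k*)^α = 6.4397^0.27 ≈ 1.6535

y* ≈ 1.65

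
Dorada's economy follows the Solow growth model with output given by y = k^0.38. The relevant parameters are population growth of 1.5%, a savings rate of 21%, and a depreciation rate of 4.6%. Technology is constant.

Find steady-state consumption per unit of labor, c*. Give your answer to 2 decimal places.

In steady state, investment equals break-even investment: s·k^α = (n + δ)·k.
Rearranging, k^(1−α) = s / (n + δ).
k^0.62 = 0.21 / (0.015 + 0.046) = 0.21 / 0.061 = 3.4426
k* = 3.4426^(1/0.62) ≈ 7.3442
y* = (k*)^α = 7.3442^0.38 ≈ 2.1333
c* = (1 − s)·y* = (1 − 0.21) × 2.1333 ≈ 1.6853

c* = 1.69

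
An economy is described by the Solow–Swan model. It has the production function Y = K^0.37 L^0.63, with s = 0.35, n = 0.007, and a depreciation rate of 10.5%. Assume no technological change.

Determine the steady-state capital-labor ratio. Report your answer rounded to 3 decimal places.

k* ≈ 6.102

In steady state, investment equals break-even investment: s·k^α = (n + δ)·k.
Dividing both sides by k: k^(1−α) = s / (n + δ).
k^0.63 = 0.35 / (0.007 + 0.105) = 0.35 / 0.112 = 3.1250
k* = 3.1250^(1/0.63) ≈ 6.1021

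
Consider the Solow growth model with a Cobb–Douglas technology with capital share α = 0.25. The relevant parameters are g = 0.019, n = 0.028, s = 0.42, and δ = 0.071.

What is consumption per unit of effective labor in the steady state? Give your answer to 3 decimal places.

c* ≈ 0.886

Steady state requires s·f(k) = (n + g + δ)·k, i.e. s·k^α = (n + g + δ)·k.
Dividing both sides by k: k^(1−α) = s / (n + g + δ).
k^0.75 = 0.42 / (0.028 + 0.019 + 0.071) = 0.42 / 0.118 = 3.5593
k* = 3.5593^(1/0.75) ≈ 5.4344
y* = (k*)^α = 5.4344^0.25 ≈ 1.5268
c* = (1 − s)·y* = (1 − 0.42) × 1.5268 ≈ 0.8855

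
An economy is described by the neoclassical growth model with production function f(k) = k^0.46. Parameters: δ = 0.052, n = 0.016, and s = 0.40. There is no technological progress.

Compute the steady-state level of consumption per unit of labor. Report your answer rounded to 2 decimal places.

c* ≈ 2.71

In steady state, investment equals break-even investment: s·k^α = (n + δ)·k.
Dividing both sides by k: k^(1−α) = s / (n + δ).
k^0.54 = 0.40 / (0.016 + 0.052) = 0.40 / 0.068 = 5.8824
k* = 5.8824^(1/0.54) ≈ 26.6134
y* = (k*)^α = 26.6134^0.46 ≈ 4.5242
c* = (1 − s)·y* = (1 − 0.40) × 4.5242 ≈ 2.7145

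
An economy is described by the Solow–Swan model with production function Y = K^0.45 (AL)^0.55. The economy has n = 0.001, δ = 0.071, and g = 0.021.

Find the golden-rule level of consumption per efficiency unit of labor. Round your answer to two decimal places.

c_gold ≈ 2.00

At the golden rule, f'(k) = n + g + δ, so α·k^(α−1) = n + g + δ and k_gold = (α/(n + g + δ))^(1/(1−α)).
k_gold = (0.45/0.093)^(1/0.55) = 4.8387^1.8182 ≈ 17.5782
c_gold = f(k_gold) − (n + g + δ)·k_gold = 3.6328 − 0.093×17.5782 ≈ 1.9980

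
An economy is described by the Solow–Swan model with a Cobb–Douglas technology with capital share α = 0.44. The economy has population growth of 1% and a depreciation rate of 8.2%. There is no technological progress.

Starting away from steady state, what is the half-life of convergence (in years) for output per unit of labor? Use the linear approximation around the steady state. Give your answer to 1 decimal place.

half-life ≈ 13.5 years

Near the steady state the convergence rate is λ = (1 − α)(n + δ).
λ = (1 − 0.44) × 0.092 = 0.56 × 0.092 = 0.05152
Half-life = ln 2 / λ = 0.6931 / 0.05152 ≈ 13.45 years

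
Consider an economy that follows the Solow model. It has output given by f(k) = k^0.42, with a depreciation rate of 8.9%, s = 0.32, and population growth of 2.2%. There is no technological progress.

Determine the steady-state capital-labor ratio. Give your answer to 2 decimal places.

k* ≈ 6.21

At the steady state, Δk = 0, so s·k^α = (n + δ)·k.
Dividing both sides by k: k^(1−α) = s / (n + δ).
k^0.58 = 0.32 / (0.022 + 0.089) = 0.32 / 0.111 = 2.8829
k* = 2.8829^(1/0.58) ≈ 6.2060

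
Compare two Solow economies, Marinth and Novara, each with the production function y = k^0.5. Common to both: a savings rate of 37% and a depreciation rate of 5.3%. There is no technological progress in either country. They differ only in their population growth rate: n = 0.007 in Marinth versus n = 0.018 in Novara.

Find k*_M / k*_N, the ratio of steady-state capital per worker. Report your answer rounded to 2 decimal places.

ratio ≈ 1.40

Steady-state k* = [s/(n + δ)]^(1/(1−α)), so the ratio is [ (s_M/(n + δ)_M) / (s_N/(n + δ)_N) ]^2.
s_M/(n + δ)_M = 0.37/0.060 = 6.1667; s_N/(n + δ)_N = 0.37/0.071 = 5.2113.
Ratio = (6.1667/5.2113)^2 = 1.1833^2 ≈ 1.4002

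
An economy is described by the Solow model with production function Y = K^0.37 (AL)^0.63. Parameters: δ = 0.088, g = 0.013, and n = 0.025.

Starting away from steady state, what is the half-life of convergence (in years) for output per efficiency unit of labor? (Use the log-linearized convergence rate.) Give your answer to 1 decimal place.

t_½ ≈ 8.7 years

Near the steady state the convergence rate is λ = (1 − α)(n + g + δ).
λ = (1 − 0.37) × 0.126 = 0.63 × 0.126 = 0.07938
Half-life = ln 2 / λ = 0.6931 / 0.07938 ≈ 8.73 years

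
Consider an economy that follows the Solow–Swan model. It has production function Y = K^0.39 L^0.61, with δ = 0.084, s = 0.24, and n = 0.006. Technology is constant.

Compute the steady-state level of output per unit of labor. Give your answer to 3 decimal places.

y* = 1.872

Steady state requires s·f(k) = (n + δ)·k, i.e. s·k^α = (n + δ)·k.
Dividing both sides by k: k^(1−α) = s / (n + δ).
k^0.61 = 0.24 / (0.006 + 0.084) = 0.24 / 0.090 = 2.6667
k* = 2.6667^(1/0.61) ≈ 4.9925
y* = (k*)^α = 4.9925^0.39 ≈ 1.8722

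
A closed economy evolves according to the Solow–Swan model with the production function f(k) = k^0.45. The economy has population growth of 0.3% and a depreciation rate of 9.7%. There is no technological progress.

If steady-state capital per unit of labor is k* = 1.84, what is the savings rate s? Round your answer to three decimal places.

Steady state requires s·f(k) = (n + δ)·k, i.e. s·k^α = (n + δ)·k.
So s / (n + δ) = (k*)^(1−α) = 1.84^0.55 = 1.3985.
Therefore s = 1.3985 × (n + δ) = 1.3985 × 0.100 = 0.1399.

s ≈ 0.140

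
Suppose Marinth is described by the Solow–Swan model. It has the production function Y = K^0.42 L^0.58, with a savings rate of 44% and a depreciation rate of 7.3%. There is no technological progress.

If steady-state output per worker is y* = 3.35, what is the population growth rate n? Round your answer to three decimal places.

In steady state, investment equals break-even investment: s·k^α = (n + δ)·k.
Since y* = [s/(n + δ)]^(α/(1−α)), we have s/(n + δ) = (y*)^((1−α)/α) = 3.35^1.381 = 5.3099.
Therefore n + δ = s / 5.3099 = 0.44 / 5.3099 = 0.0829, so n = 0.0829 − 0.073 = 0.0099.

n ≈ 0.010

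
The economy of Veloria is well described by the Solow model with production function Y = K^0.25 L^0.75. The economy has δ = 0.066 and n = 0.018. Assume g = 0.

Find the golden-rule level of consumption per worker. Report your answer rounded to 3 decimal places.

At the golden rule, f'(k) = n + δ, so α·k^(α−1) = n + δ and k_gold = (α/(n + δ))^(1/(1−α)).
k_gold = (0.25/0.084)^(1/0.75) = 2.9762^1.3333 ≈ 4.2809
c_gold = f(k_gold) − (n + δ)·k_gold = 1.4384 − 0.084×4.2809 ≈ 1.0788

c_gold ≈ 1.079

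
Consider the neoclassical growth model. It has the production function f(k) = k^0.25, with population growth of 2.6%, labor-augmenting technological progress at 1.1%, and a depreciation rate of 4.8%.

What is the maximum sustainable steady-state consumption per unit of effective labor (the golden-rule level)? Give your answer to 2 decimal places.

c_gold ≈ 1.07

At the golden rule, f'(k) = n + g + δ, so α·k^(α−1) = n + g + δ and k_gold = (α/(n + g + δ))^(1/(1−α)).
k_gold = (0.25/0.085)^(1/0.75) = 2.9412^1.3333 ≈ 4.2139
c_gold = f(k_gold) − (n + g + δ)·k_gold = 1.4328 − 0.085×4.2139 ≈ 1.0746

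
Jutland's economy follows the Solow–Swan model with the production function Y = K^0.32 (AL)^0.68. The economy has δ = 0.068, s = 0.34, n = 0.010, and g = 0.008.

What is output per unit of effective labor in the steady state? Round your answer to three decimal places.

y* ≈ 1.910

Steady state requires s·f(k) = (n + g + δ)·k, i.e. s·k^α = (n + g + δ)·k.
Dividing both sides by k: k^(1−α) = s / (n + g + δ).
k^0.68 = 0.34 / (0.010 + 0.008 + 0.068) = 0.34 / 0.086 = 3.9535
k* = 3.9535^(1/0.68) ≈ 7.5494
y* = (k*)^α = 7.5494^0.32 ≈ 1.9096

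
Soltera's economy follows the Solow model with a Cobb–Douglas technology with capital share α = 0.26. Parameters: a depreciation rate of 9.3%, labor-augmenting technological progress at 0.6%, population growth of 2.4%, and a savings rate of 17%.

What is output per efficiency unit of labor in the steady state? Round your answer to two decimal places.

y* ≈ 1.12

In steady state, investment equals break-even investment: s·k^α = (n + g + δ)·k.
Dividing both sides by k: k^(1−α) = s / (n + g + δ).
k^0.74 = 0.17 / (0.024 + 0.006 + 0.093) = 0.17 / 0.123 = 1.3821
k* = 1.3821^(1/0.74) ≈ 1.5485
y* = (k*)^α = 1.5485^0.26 ≈ 1.1204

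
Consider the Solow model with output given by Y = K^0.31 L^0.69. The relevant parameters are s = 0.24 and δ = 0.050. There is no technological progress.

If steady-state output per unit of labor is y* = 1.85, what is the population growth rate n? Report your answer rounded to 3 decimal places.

n ≈ 0.011

In steady state, investment equals break-even investment: s·k^α = (n + δ)·k.
Since y* = [s/(n + δ)]^(α/(1−α)), we have s/(n + δ) = (y*)^((1−α)/α) = 1.85^2.2258 = 3.9325.
Therefore n + δ = s / 3.9325 = 0.24 / 3.9325 = 0.0610, so n = 0.0610 − 0.050 = 0.0110.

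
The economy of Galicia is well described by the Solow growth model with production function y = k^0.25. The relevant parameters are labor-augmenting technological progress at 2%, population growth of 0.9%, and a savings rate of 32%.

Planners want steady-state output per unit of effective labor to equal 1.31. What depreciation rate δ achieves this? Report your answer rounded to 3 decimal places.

In steady state, investment equals break-even investment: s·k^α = (n + g + δ)·k.
Since y* = [s/(n + g + δ)]^(α/(1−α)), we have s/(n + g + δ) = (y*)^((1−α)/α) = 1.31^3 = 2.2481.
Therefore n + g + δ = s / 2.2481 = 0.32 / 2.2481 = 0.1423, so δ = 0.1423 − 0.029 = 0.1133.

δ ≈ 0.113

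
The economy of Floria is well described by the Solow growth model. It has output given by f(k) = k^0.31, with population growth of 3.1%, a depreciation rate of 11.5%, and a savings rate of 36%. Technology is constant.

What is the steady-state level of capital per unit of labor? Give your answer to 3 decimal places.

Steady state requires s·f(k) = (n + δ)·k, i.e. s·k^α = (n + δ)·k.
Dividing both sides by k: k^(1−α) = s / (n + δ).
k^0.69 = 0.36 / (0.031 + 0.115) = 0.36 / 0.146 = 2.4658
k* = 2.4658^(1/0.69) ≈ 3.6987

k* ≈ 3.699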